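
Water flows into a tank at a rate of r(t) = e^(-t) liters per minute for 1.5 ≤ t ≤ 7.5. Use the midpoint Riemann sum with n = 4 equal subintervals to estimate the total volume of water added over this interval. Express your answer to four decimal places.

0.2030

Δt = (7.5 − 1.5)/4 = 1.5.
Midpoints: 2.25, 3.75, 5.25, 6.75.
r(2.25) ≈ 0.1054, r(3.75) ≈ 0.0235, r(5.25) ≈ 0.0052, r(6.75) ≈ 0.0012.
Sum = Δt · [r(2.25) + r(3.75) + r(5.25) + r(6.75)].
Sum ≈ 0.2030.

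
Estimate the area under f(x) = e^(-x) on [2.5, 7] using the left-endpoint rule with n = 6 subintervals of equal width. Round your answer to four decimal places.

0.1154

Δx = (7 − 2.5)/6 = 0.75.
Left endpoints: 2.5, 3.25, 4, 4.75, 5.5, 6.25.
f(2.5) ≈ 0.0821, f(3.25) ≈ 0.0388, f(4) ≈ 0.0183, f(4.75) ≈ 0.0087, f(5.5) ≈ 0.0041, f(6.25) ≈ 0.0019.
Sum = Δx · [f(2.5) + f(3.25) + f(4) + ...].
Sum ≈ 0.1154.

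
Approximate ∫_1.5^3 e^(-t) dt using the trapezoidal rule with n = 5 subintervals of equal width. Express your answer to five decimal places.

Δt = (3 − 1.5)/5 = 0.3.
f(1.5) ≈ 0.22313, f(1.8) ≈ 0.16530, f(2.1) ≈ 0.12246, f(2.4) ≈ 0.09072, f(2.7) ≈ 0.06721, f(3) ≈ 0.04979.
T_5 = (Δt/2)·[f(t_0) + 2f(t_1) + ... + 2f(t_{4}) + f(t_5)].
Sum ≈ 0.17464.

0.17464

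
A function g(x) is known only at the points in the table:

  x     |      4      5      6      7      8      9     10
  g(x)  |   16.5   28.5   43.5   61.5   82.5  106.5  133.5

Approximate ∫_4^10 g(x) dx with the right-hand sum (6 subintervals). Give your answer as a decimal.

456

Δx = 1.
Sum = 1·[28.5 + 43.5 + 61.5 + 82.5 + 106.5 + 133.5] = 456.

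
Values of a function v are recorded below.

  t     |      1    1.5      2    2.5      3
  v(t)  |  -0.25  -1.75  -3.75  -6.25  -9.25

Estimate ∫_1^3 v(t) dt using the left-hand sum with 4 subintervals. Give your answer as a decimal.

Δt = 0.5.
Sum = 0.5·[(-0.25) + (-1.75) + (-3.75) + (-6.25)] = -6.

-6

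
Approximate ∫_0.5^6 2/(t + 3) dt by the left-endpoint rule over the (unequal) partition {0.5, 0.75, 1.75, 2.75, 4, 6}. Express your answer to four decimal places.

2.1035

Subinterval widths: 0.25, 1, 1, 1.25, 2.
Left endpoints: 0.5, 0.75, 1.75, 2.75, 4.
f(0.5) = 4/7, f(0.75) = 8/15, f(1.75) = 8/19, f(2.75) = 8/23, f(4) = 2/7.
Sum = Σ Δt_i · f(t_i).
Sum ≈ 2.1035.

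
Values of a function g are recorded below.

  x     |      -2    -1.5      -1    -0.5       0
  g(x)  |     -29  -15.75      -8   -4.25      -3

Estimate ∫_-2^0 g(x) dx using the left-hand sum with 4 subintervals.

-28.5

Δx = 0.5.
Sum = 0.5·[(-29) + (-15.75) + (-8) + (-4.25)] = -28.5.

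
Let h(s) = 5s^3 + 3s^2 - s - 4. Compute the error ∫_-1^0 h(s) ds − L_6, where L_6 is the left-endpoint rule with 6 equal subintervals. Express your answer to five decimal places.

0.10417

Exact integral: ∫_-1^0 h(s) ds = -3.75.
L_6 ≈ -3.8541667.
Error ≈ -3.75 − (-3.8541667) ≈ 0.10417.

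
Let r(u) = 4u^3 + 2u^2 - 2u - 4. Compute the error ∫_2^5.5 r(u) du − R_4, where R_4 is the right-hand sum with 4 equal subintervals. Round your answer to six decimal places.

Exact integral: ∫_2^5.5 r(u) du ≈ 964.39583333.
R_4 = 1282.44921875.
Error ≈ 964.39583333 − 1282.44921875 ≈ -318.053385.

-318.053385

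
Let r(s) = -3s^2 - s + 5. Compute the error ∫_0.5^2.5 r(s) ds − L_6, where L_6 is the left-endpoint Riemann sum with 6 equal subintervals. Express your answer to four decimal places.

-3.2222

Exact integral: ∫_0.5^2.5 r(s) ds = -8.5.
L_6 ≈ -5.277778.
Error ≈ -8.5 − (-5.277778) ≈ -3.2222.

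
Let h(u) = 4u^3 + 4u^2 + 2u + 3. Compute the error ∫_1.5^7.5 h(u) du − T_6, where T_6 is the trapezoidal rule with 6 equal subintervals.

Exact integral: ∫_1.5^7.5 h(u) du = 3789.
T_6 = 3847.
Error = 3789 − 3847 = -58.

-58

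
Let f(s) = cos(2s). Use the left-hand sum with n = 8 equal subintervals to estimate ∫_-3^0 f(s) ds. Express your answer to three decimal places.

Δs = (0 − (-3))/8 = 0.375.
Left endpoints: -3, -2.625, -2.25, -1.875, -1.5, -1.125, -0.75, -0.375.
f(-3) ≈ 0.960, f(-2.625) ≈ 0.512, f(-2.25) ≈ -0.211, f(-1.875) ≈ -0.821, f(-1.5) ≈ -0.990, f(-1.125) ≈ -0.628, f(-0.75) ≈ 0.071, f(-0.375) ≈ 0.732.
Sum = Δs · [f(-3) + f(-2.625) + f(-2.25) + ...].
Sum ≈ -0.141.

-0.141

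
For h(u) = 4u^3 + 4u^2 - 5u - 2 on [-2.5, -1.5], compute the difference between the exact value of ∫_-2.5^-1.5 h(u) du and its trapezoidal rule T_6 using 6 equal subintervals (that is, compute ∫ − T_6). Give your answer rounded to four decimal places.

0.0926

Exact integral: ∫_-2.5^-1.5 h(u) du ≈ -9.666667.
T_6 ≈ -9.759259.
Error ≈ -9.666667 − (-9.759259) ≈ 0.0926.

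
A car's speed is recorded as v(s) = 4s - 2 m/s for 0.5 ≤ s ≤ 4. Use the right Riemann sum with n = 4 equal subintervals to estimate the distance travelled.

30.625

Δs = (4 − 0.5)/4 = 0.875.
Right endpoints: 1.375, 2.25, 3.125, 4.
v(1.375) = 3.5, v(2.25) = 7, v(3.125) = 10.5, v(4) = 14.
Sum = Δs · [v(1.375) + v(2.25) + v(3.125) + v(4)].
Sum = 30.625.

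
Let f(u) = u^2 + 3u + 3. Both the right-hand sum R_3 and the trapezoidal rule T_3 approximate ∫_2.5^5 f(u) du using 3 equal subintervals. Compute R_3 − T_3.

10.9375

R_3 ≈ 83.31018519.
T_3 ≈ 72.37268519.
R_3 − T_3 = 10.9375.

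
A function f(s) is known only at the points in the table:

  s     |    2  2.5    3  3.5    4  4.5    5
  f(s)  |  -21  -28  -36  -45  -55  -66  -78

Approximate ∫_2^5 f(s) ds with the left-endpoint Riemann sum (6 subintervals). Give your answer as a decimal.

Δs = 0.5.
Sum = 0.5·[(-21) + (-28) + (-36) + (-45) + (-55) + (-66)] = -125.5.

-125.5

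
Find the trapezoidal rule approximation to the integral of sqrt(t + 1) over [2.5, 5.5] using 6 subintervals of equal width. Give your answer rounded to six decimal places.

6.681128

Δt = (5.5 − 2.5)/6 = 0.5.
f(2.5) ≈ 1.870829, f(3) ≈ 2.000000, f(3.5) ≈ 2.121320, f(4) ≈ 2.236068, f(4.5) ≈ 2.345208, f(5) ≈ 2.449490, f(5.5) ≈ 2.549510.
T_6 = (Δt/2)·[f(t_0) + 2f(t_1) + ... + 2f(t_{5}) + f(t_6)].
Sum ≈ 6.681128.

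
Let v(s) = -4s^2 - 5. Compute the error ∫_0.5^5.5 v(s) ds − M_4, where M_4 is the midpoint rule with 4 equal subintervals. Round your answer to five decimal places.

-2.60417

Exact integral: ∫_0.5^5.5 v(s) ds ≈ -246.6666667.
M_4 = -244.0625.
Error ≈ -246.6666667 − (-244.0625) ≈ -2.60417.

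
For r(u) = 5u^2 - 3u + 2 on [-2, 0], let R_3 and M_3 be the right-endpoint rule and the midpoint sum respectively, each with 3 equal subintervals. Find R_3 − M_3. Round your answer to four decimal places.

-7.5556

R_3 ≈ 15.407407.
M_3 ≈ 22.962963.
R_3 − M_3 ≈ -7.5556.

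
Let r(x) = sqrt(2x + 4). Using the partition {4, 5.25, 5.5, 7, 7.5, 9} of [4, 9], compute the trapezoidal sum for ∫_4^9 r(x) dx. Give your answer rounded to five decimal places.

20.52919

Subinterval widths: 1.25, 0.25, 1.5, 0.5, 1.5.
r(4) ≈ 3.46410, r(5.25) ≈ 3.80789, r(5.5) ≈ 3.87298, r(7) ≈ 4.24264, r(7.5) ≈ 4.35890, r(9) ≈ 4.69042.
On each subinterval the trapezoid contributes (Δx_i/2)·[r(x_{i-1}) + r(x_i)].
Sum ≈ 20.52919.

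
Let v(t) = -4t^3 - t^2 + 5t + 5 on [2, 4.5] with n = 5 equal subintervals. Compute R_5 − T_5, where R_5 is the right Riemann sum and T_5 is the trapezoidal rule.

-84.0625

R_5 = -456.875.
T_5 = -372.8125.
R_5 − T_5 = -84.0625.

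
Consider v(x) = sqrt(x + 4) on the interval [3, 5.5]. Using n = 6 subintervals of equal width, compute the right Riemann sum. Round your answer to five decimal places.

7.26435

Δx = (5.5 − 3)/6 = 5/12.
Right endpoints: 41/12, 23/6, 4.25, 14/3, 61/12, 5.5.
v(41/12) ≈ 2.72336, v(23/6) ≈ 2.79881, v(4.25) ≈ 2.87228, v(14/3) ≈ 2.94392, v(61/12) ≈ 3.01386, v(5.5) ≈ 3.08221.
Sum = Δx · [v(41/12) + v(23/6) + v(4.25) + ...].
Sum ≈ 7.26435.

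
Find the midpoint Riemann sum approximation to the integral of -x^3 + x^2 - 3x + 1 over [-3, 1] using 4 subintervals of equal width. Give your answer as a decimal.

44

Δx = (1 − (-3))/4 = 1.
Midpoints: -2.5, -1.5, -0.5, 0.5.
f(-2.5) = 30.375, f(-1.5) = 11.125, f(-0.5) = 2.875, f(0.5) = -0.375.
Sum = Δx · [f(-2.5) + f(-1.5) + f(-0.5) + f(0.5)].
Sum = 44.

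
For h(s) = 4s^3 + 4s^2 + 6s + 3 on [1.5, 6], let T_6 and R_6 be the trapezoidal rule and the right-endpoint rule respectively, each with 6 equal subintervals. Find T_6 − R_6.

-379.6875

T_6 = 1709.859375.
R_6 = 2089.546875.
T_6 − R_6 = -379.6875.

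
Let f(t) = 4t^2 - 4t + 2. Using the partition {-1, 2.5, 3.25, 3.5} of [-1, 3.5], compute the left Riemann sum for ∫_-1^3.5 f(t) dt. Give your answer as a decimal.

Subinterval widths: 3.5, 0.75, 0.25.
Left endpoints: -1, 2.5, 3.25.
f(-1) = 10, f(2.5) = 17, f(3.25) = 31.25.
Sum = Σ Δt_i · f(t_i).
Sum = 55.5625.

55.5625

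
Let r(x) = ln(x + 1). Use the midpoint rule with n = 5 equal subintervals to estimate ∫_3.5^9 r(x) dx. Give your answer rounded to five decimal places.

10.76363

Δx = (9 − 3.5)/5 = 1.1.
Midpoints: 4.05, 5.15, 6.25, 7.35, 8.45.
r(4.05) ≈ 1.61939, r(5.15) ≈ 1.81645, r(6.25) ≈ 1.98100, r(7.35) ≈ 2.12226, r(8.45) ≈ 2.24601.
Sum = Δx · [r(4.05) + r(5.15) + r(6.25) + r(7.35) + r(8.45)].
Sum ≈ 10.76363.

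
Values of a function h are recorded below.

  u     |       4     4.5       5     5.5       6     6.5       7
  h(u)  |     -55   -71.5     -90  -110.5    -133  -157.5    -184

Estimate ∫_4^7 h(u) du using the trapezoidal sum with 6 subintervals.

-341

Δu = 0.5.
T_6 = (0.5/2)·[(-55) + 2·(-71.5) + 2·(-90) + 2·(-110.5) + 2·(-133) + 2·(-157.5) + (-184)] = -341.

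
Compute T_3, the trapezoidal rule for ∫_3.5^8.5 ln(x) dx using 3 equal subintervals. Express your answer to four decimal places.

Δx = (8.5 − 3.5)/3 = 5/3.
f(3.5) ≈ 1.2528, f(31/6) ≈ 1.6422, f(41/6) ≈ 1.9218, f(8.5) ≈ 2.1401.
T_3 = (Δx/2)·[f(x_0) + 2f(x_1) + 2f(x_2) + f(x_3)].
Sum ≈ 8.7674.

8.7674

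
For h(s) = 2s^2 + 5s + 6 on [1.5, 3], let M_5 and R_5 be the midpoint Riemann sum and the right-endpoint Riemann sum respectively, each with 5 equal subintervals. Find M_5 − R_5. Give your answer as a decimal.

-3.2175

M_5 = 41.6025.
R_5 = 44.82.
M_5 − R_5 = -3.2175.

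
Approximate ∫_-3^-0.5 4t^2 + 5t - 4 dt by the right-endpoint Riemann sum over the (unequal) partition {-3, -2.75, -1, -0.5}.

-8.375

Subinterval widths: 0.25, 1.75, 0.5.
Right endpoints: -2.75, -1, -0.5.
f(-2.75) = 12.5, f(-1) = -5, f(-0.5) = -5.5.
Sum = Σ Δt_i · f(t_i).
Sum = -8.375.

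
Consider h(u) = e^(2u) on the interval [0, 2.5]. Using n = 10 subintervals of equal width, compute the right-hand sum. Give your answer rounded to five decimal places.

93.66242

Δu = (2.5 − 0)/10 = 0.25.
Right endpoints: 0.25, 0.5, 0.75, 1, 1.25, 1.5, 1.75, 2, 2.25, 2.5.
h(0.25) ≈ 1.64872, h(0.5) ≈ 2.71828, h(0.75) ≈ 4.48169, h(1) ≈ 7.38906, h(1.25) ≈ 12.18249, h(1.5) ≈ 20.08554, h(1.75) ≈ 33.11545, h(2) ≈ 54.59815, h(2.25) ≈ 90.01713, h(2.5) ≈ 148.41316.
Sum = Δu · [h(0.25) + h(0.5) + h(0.75) + ...].
Sum ≈ 93.66242.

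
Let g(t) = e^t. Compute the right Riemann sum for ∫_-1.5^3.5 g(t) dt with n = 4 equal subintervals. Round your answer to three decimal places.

57.625

Δt = (3.5 − (-1.5))/4 = 1.25.
Right endpoints: -0.25, 1, 2.25, 3.5.
g(-0.25) ≈ 0.779, g(1) ≈ 2.718, g(2.25) ≈ 9.488, g(3.5) ≈ 33.115.
Sum = Δt · [g(-0.25) + g(1) + g(2.25) + g(3.5)].
Sum ≈ 57.625.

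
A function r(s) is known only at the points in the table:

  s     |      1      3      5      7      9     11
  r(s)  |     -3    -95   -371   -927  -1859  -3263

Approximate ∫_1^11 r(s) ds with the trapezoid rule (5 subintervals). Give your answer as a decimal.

Δs = 2.
T_5 = (2/2)·[(-3) + 2·(-95) + 2·(-371) + 2·(-927) + 2·(-1859) + (-3263)] = -9770.

-9770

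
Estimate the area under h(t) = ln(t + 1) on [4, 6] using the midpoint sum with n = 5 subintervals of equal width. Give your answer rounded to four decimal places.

3.5746

Δt = (6 − 4)/5 = 0.4.
Midpoints: 4.2, 4.6, 5, 5.4, 5.8.
h(4.2) ≈ 1.6487, h(4.6) ≈ 1.7228, h(5) ≈ 1.7918, h(5.4) ≈ 1.8563, h(5.8) ≈ 1.9169.
Sum = Δt · [h(4.2) + h(4.6) + h(5) + h(5.4) + h(5.8)].
Sum ≈ 3.5746.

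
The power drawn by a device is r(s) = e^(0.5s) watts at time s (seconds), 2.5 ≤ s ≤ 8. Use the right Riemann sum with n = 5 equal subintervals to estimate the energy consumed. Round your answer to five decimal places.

132.88870

Δs = (8 − 2.5)/5 = 1.1.
Right endpoints: 3.6, 4.7, 5.8, 6.9, 8.
r(3.6) ≈ 6.04965, r(4.7) ≈ 10.48557, r(5.8) ≈ 18.17415, r(6.9) ≈ 31.50039, r(8) ≈ 54.59815.
Sum = Δs · [r(3.6) + r(4.7) + r(5.8) + r(6.9) + r(8)].
Sum ≈ 132.88870.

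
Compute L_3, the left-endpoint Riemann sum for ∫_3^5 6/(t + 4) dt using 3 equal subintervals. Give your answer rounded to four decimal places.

1.5732

Δt = (5 − 3)/3 = 2/3.
Left endpoints: 3, 11/3, 13/3.
f(3) = 6/7, f(11/3) = 18/23, f(13/3) = 0.72.
Sum = Δt · [f(3) + f(11/3) + f(13/3)].
Sum ≈ 1.5732.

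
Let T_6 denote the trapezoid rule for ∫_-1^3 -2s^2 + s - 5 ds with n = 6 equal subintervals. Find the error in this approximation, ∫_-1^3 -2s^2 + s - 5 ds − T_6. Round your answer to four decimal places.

0.5926

Exact integral: ∫_-1^3 f(s) ds ≈ -34.666667.
T_6 ≈ -35.259259.
Error ≈ -34.666667 − (-35.259259) ≈ 0.5926.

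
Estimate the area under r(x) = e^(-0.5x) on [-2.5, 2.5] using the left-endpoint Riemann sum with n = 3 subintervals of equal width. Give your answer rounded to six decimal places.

9.444134

Δx = (2.5 − (-2.5))/3 = 5/3.
Left endpoints: -2.5, -5/6, 5/6.
r(-2.5) ≈ 3.490343, r(-5/6) ≈ 1.516897, r(5/6) ≈ 0.659241.
Sum = Δx · [r(-2.5) + r(-5/6) + r(5/6)].
Sum ≈ 9.444134.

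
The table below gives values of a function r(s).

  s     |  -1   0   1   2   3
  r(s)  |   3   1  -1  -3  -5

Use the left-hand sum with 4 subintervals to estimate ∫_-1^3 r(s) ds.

0

Δs = 1.
Sum = 1·[3 + 1 + (-1) + (-3)] = 0.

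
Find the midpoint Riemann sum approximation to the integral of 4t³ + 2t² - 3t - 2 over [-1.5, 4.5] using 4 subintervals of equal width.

406.5

Δt = (4.5 − (-1.5))/4 = 1.5.
Midpoints: -0.75, 0.75, 2.25, 3.75.
f(-0.75) = -0.3125, f(0.75) = -1.4375, f(2.25) = 46.9375, f(3.75) = 225.8125.
Sum = Δt · [f(-0.75) + f(0.75) + f(2.25) + f(3.75)].
Sum = 406.5.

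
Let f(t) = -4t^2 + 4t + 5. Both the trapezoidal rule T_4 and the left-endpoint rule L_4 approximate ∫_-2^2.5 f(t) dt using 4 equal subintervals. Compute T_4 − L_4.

5.0625

T_4 = -8.296875.
L_4 = -13.359375.
T_4 − L_4 = 5.0625.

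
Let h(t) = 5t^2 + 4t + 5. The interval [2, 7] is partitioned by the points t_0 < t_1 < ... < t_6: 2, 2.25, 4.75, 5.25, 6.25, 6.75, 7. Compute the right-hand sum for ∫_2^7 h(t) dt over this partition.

858.484375

Subinterval widths: 0.25, 2.5, 0.5, 1, 0.5, 0.25.
Right endpoints: 2.25, 4.75, 5.25, 6.25, 6.75, 7.
h(2.25) = 39.3125, h(4.75) = 136.8125, h(5.25) = 163.8125, h(6.25) = 225.3125, h(6.75) = 259.8125, h(7) = 278.
Sum = Σ Δt_i · h(t_i).
Sum = 858.484375.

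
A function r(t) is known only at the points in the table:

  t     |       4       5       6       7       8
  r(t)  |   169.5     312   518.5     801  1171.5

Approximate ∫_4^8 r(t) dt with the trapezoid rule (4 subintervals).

Δt = 1.
T_4 = (1/2)·[169.5 + 2·312 + 2·518.5 + 2·801 + 1171.5] = 2302.

2302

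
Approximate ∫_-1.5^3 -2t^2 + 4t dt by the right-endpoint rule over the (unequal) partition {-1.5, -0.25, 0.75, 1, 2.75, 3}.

Subinterval widths: 1.25, 1, 0.25, 1.75, 0.25.
Right endpoints: -0.25, 0.75, 1, 2.75, 3.
f(-0.25) = -1.125, f(0.75) = 1.875, f(1) = 2, f(2.75) = -4.125, f(3) = -6.
Sum = Σ Δt_i · f(t_i).
Sum = -7.75.

-7.75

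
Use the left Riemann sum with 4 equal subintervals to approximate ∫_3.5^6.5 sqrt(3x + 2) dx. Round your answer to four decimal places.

11.9150

Δx = (6.5 − 3.5)/4 = 0.75.
Left endpoints: 3.5, 4.25, 5, 5.75.
f(3.5) ≈ 3.5355, f(4.25) ≈ 3.8406, f(5) ≈ 4.1231, f(5.75) ≈ 4.3875.
Sum = Δx · [f(3.5) + f(4.25) + f(5) + f(5.75)].
Sum ≈ 11.9150.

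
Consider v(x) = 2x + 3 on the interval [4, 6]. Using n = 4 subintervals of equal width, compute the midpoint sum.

Δx = (6 − 4)/4 = 0.5.
Midpoints: 4.25, 4.75, 5.25, 5.75.
v(4.25) = 11.5, v(4.75) = 12.5, v(5.25) = 13.5, v(5.75) = 14.5.
Sum = Δx · [v(4.25) + v(4.75) + v(5.25) + v(5.75)].
Sum = 26.

26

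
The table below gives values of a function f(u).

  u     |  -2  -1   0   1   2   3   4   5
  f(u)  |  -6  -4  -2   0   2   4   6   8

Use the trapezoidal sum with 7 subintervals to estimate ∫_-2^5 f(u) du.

7

Δu = 1.
T_7 = (1/2)·[(-6) + 2·(-4) + 2·(-2) + 2·0 + 2·2 + 2·4 + 2·6 + 8] = 7.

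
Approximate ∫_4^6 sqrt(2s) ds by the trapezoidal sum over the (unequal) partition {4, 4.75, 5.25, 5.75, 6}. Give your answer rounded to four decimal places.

Subinterval widths: 0.75, 0.5, 0.5, 0.25.
f(4) ≈ 2.8284, f(4.75) ≈ 3.0822, f(5.25) ≈ 3.2404, f(5.75) ≈ 3.3912, f(6) ≈ 3.4641.
On each subinterval the trapezoid contributes (Δs_i/2)·[f(s_{i-1}) + f(s_i)].
Sum ≈ 6.3119.

6.3119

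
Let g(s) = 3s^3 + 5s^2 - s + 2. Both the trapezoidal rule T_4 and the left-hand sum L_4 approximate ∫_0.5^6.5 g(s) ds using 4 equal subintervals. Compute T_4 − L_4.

T_4 = 1869.375.
L_4 = 1098.75.
T_4 − L_4 = 770.625.

770.625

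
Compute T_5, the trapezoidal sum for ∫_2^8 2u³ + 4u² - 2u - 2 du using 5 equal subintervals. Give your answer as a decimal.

2688.96

Δu = (8 − 2)/5 = 1.2.
f(2) = 26, f(3.2) = 98.096, f(4.4) = 237.008, f(5.6) = 463.472, f(6.8) = 798.224, f(8) = 1262.
T_5 = (Δu/2)·[f(u_0) + 2f(u_1) + ... + 2f(u_{4}) + f(u_5)].
Sum = 2688.96.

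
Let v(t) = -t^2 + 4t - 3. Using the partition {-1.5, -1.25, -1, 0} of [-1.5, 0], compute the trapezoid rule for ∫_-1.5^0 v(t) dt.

Subinterval widths: 0.25, 0.25, 1.
v(-1.5) = -11.25, v(-1.25) = -9.5625, v(-1) = -8, v(0) = -3.
On each subinterval the trapezoid contributes (Δt_i/2)·[v(t_{i-1}) + v(t_i)].
Sum = -10.296875.

-10.296875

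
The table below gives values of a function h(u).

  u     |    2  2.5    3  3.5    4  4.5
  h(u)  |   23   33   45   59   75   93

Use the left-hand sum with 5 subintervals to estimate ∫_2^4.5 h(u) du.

117.5

Δu = 0.5.
Sum = 0.5·[23 + 33 + 45 + 59 + 75] = 117.5.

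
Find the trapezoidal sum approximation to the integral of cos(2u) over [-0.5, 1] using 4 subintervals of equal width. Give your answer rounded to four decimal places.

Δu = (1 − (-0.5))/4 = 0.375.
f(-0.5) ≈ 0.5403, f(-0.125) ≈ 0.9689, f(0.25) ≈ 0.8776, f(0.625) ≈ 0.3153, f(1) ≈ -0.4161.
T_4 = (Δu/2)·[f(u_0) + 2f(u_1) + 2f(u_2) + 2f(u_3) + f(u_4)].
Sum ≈ 0.8340.

0.8340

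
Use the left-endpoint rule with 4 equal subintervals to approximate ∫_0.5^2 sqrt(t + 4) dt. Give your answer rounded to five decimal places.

Δt = (2 − 0.5)/4 = 0.375.
Left endpoints: 0.5, 0.875, 1.25, 1.625.
f(0.5) ≈ 2.12132, f(0.875) ≈ 2.20794, f(1.25) ≈ 2.29129, f(1.625) ≈ 2.37171.
Sum = Δt · [f(0.5) + f(0.875) + f(1.25) + f(1.625)].
Sum ≈ 3.37210.

3.37210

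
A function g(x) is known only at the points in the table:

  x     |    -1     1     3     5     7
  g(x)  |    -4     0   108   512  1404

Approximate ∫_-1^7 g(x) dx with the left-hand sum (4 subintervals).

Δx = 2.
Sum = 2·[(-4) + 0 + 108 + 512] = 1232.

1232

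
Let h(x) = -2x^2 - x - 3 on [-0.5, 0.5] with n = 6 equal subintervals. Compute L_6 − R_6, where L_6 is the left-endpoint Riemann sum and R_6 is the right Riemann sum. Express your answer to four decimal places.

L_6 ≈ -3.092593.
R_6 ≈ -3.259259.
L_6 − R_6 ≈ 0.1667.

0.1667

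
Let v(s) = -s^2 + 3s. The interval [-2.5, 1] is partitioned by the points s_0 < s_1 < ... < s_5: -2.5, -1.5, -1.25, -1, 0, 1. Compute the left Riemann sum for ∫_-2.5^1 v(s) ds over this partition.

Subinterval widths: 1, 0.25, 0.25, 1, 1.
Left endpoints: -2.5, -1.5, -1.25, -1, 0.
v(-2.5) = -13.75, v(-1.5) = -6.75, v(-1.25) = -5.3125, v(-1) = -4, v(0) = 0.
Sum = Σ Δs_i · v(s_i).
Sum = -20.765625.

-20.765625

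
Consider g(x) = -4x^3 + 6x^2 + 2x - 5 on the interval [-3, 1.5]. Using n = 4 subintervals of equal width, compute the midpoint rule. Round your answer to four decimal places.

Δx = (1.5 − (-3))/4 = 1.125.
Midpoints: -2.4375, -1.3125, -0.1875, 0.9375.
g(-2.4375) = 85711/1024, g(-1.3125) = 12037/1024, g(-0.1875) = -5261/1024, g(0.9375) = -1175/1024.
Sum = Δx · [g(-2.4375) + g(-1.3125) + g(-0.1875) + g(0.9375)].
Sum ≈ 100.3184.

100.3184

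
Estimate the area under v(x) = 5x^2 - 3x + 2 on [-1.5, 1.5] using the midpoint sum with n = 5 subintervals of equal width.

Δx = (1.5 − (-1.5))/5 = 0.6.
Midpoints: -1.2, -0.6, 0, 0.6, 1.2.
v(-1.2) = 12.8, v(-0.6) = 5.6, v(0) = 2, v(0.6) = 2, v(1.2) = 5.6.
Sum = Δx · [v(-1.2) + v(-0.6) + v(0) + v(0.6) + v(1.2)].
Sum = 16.8.

16.8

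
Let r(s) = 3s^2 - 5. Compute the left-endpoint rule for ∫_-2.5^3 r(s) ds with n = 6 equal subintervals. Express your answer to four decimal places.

Δs = (3 − (-2.5))/6 = 11/12.
Left endpoints: -2.5, -19/12, -2/3, 0.25, 7/6, 25/12.
r(-2.5) = 13.75, r(-19/12) = 121/48, r(-2/3) = -11/3, r(0.25) = -4.8125, r(7/6) = -11/12, r(25/12) = 385/48.
Sum = Δs · [r(-2.5) + r(-19/12) + r(-2/3) + ...].
Sum ≈ 13.6545.

13.6545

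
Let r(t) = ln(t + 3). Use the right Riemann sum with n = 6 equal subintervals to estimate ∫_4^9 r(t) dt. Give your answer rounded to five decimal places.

Δt = (9 − 4)/6 = 5/6.
Right endpoints: 29/6, 17/3, 6.5, 22/3, 49/6, 9.
r(29/6) ≈ 2.05839, r(17/3) ≈ 2.15948, r(6.5) ≈ 2.25129, r(22/3) ≈ 2.33537, r(49/6) ≈ 2.41293, r(9) ≈ 2.48491.
Sum = Δt · [r(29/6) + r(17/3) + r(6.5) + ...].
Sum ≈ 11.41865.

11.41865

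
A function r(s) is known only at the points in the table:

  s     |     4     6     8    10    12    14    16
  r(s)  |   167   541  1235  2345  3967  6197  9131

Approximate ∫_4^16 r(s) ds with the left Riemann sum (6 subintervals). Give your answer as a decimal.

28904

Δs = 2.
Sum = 2·[167 + 541 + 1235 + 2345 + 3967 + 6197] = 28904.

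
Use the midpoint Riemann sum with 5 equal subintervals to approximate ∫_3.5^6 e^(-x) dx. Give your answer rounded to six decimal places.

0.027432

Δx = (6 − 3.5)/5 = 0.5.
Midpoints: 3.75, 4.25, 4.75, 5.25, 5.75.
f(3.75) ≈ 0.023518, f(4.25) ≈ 0.014264, f(4.75) ≈ 0.008652, f(5.25) ≈ 0.005248, f(5.75) ≈ 0.003183.
Sum = Δx · [f(3.75) + f(4.25) + f(4.75) + f(5.25) + f(5.75)].
Sum ≈ 0.027432.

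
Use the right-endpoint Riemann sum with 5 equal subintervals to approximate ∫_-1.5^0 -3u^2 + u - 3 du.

Δu = (0 − (-1.5))/5 = 0.3.
Right endpoints: -1.2, -0.9, -0.6, -0.3, 0.
f(-1.2) = -8.52, f(-0.9) = -6.33, f(-0.6) = -4.68, f(-0.3) = -3.57, f(0) = -3.
Sum = Δu · [f(-1.2) + f(-0.9) + f(-0.6) + f(-0.3) + f(0)].
Sum = -7.83.

-7.83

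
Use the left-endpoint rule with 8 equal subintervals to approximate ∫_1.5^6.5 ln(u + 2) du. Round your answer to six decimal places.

8.523148

Δu = (6.5 − 1.5)/8 = 0.625.
Left endpoints: 1.5, 2.125, 2.75, 3.375, 4, 4.625, 5.25, 5.875.
f(1.5) ≈ 1.252763, f(2.125) ≈ 1.417066, f(2.75) ≈ 1.558145, f(3.375) ≈ 1.681759, f(4) ≈ 1.791759, f(4.625) ≈ 1.890850, f(5.25) ≈ 1.981001, f(5.875) ≈ 2.063693.
Sum = Δu · [f(1.5) + f(2.125) + f(2.75) + ...].
Sum ≈ 8.523148.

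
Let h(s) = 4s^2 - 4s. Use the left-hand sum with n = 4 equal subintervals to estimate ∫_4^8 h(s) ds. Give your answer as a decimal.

Δs = (8 − 4)/4 = 1.
Left endpoints: 4, 5, 6, 7.
h(4) = 48, h(5) = 80, h(6) = 120, h(7) = 168.
Sum = Δs · [h(4) + h(5) + h(6) + h(7)].
Sum = 416.

416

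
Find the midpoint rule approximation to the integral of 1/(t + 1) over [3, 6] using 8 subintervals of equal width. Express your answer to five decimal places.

0.55937

Δt = (6 − 3)/8 = 0.375.
Midpoints: 3.1875, 3.5625, 3.9375, 4.3125, 4.6875, 5.0625, 5.4375, 5.8125.
f(3.1875) = 16/67, f(3.5625) = 16/73, f(3.9375) = 16/79, f(4.3125) = 16/85, f(4.6875) = 16/91, f(5.0625) = 16/97, f(5.4375) = 16/103, f(5.8125) = 16/109.
Sum = Δt · [f(3.1875) + f(3.5625) + f(3.9375) + ...].
Sum ≈ 0.55937.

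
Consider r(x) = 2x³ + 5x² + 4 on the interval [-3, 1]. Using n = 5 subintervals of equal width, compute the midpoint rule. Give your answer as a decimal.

Δx = (1 − (-3))/5 = 0.8.
Midpoints: -2.6, -1.8, -1, -0.2, 0.6.
r(-2.6) = 2.648, r(-1.8) = 8.536, r(-1) = 7, r(-0.2) = 4.184, r(0.6) = 6.232.
Sum = Δx · [r(-2.6) + r(-1.8) + r(-1) + r(-0.2) + r(0.6)].
Sum = 22.88.

22.88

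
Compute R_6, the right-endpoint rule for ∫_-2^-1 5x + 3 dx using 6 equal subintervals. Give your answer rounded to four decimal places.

-4.0833

Δx = (-1 − (-2))/6 = 1/6.
Right endpoints: -11/6, -5/3, -1.5, -4/3, -7/6, -1.
f(-11/6) = -37/6, f(-5/3) = -16/3, f(-1.5) = -4.5, f(-4/3) = -11/3, f(-7/6) = -17/6, f(-1) = -2.
Sum = Δx · [f(-11/6) + f(-5/3) + f(-1.5) + ...].
Sum ≈ -4.0833.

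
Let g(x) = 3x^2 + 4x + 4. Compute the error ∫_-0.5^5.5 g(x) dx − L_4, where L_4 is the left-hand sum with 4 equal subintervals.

Exact integral: ∫_-0.5^5.5 g(x) dx = 250.5.
L_4 = 171.75.
Error = 250.5 − 171.75 = 78.75.

78.75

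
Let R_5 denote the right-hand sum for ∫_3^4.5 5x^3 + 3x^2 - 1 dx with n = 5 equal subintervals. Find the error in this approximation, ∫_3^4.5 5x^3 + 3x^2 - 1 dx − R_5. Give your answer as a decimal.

Exact integral: ∫_3^4.5 f(x) dx = 473.953125.
R_5 = 528.4425.
Error = 473.953125 − 528.4425 = -54.489375.

-54.489375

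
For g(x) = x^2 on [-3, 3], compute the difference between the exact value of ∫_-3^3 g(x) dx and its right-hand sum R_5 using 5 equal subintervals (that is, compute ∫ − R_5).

Exact integral: ∫_-3^3 g(x) dx = 18.
R_5 = 19.44.
Error = 18 − 19.44 = -1.44.

-1.44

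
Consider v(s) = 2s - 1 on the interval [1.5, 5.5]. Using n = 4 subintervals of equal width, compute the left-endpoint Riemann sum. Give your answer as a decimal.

20

Δs = (5.5 − 1.5)/4 = 1.
Left endpoints: 1.5, 2.5, 3.5, 4.5.
v(1.5) = 2, v(2.5) = 4, v(3.5) = 6, v(4.5) = 8.
Sum = Δs · [v(1.5) + v(2.5) + v(3.5) + v(4.5)].
Sum = 20.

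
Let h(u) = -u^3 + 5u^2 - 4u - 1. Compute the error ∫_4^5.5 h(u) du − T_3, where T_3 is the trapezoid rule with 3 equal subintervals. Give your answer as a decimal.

0.578125

Exact integral: ∫_4^5.5 h(u) du = -24.140625.
T_3 = -24.71875.
Error = -24.140625 − (-24.71875) = 0.578125.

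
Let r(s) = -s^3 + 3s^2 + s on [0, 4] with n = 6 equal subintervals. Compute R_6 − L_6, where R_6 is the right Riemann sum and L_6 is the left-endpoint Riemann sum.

R_6 ≈ 3.11111.
L_6 ≈ 11.11111.
R_6 − L_6 = -8.

-8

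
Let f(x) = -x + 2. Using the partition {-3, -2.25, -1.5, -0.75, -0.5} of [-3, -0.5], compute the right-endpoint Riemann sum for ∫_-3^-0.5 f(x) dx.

8.5

Subinterval widths: 0.75, 0.75, 0.75, 0.25.
Right endpoints: -2.25, -1.5, -0.75, -0.5.
f(-2.25) = 4.25, f(-1.5) = 3.5, f(-0.75) = 2.75, f(-0.5) = 2.5.
Sum = Σ Δx_i · f(x_i).
Sum = 8.5.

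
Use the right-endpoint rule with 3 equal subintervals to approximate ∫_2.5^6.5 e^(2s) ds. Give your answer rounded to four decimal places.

Δs = (6.5 − 2.5)/3 = 4/3.
Right endpoints: 23/6, 31/6, 6.5.
f(23/6) ≈ 2135.9497, f(31/6) ≈ 30740.4093, f(6.5) ≈ 442413.3920.
Sum = Δs · [f(23/6) + f(31/6) + f(6.5)].
Sum ≈ 633719.6681.

633719.6681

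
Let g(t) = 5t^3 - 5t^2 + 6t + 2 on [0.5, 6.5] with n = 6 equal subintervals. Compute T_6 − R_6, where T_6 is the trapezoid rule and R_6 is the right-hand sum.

T_6 = 1959.25.
R_6 = 2558.5.
T_6 − R_6 = -599.25.

-599.25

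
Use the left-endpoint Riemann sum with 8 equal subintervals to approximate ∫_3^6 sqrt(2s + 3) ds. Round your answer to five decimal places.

Δs = (6 − 3)/8 = 0.375.
Left endpoints: 3, 3.375, 3.75, 4.125, 4.5, 4.875, 5.25, 5.625.
f(3) ≈ 3.00000, f(3.375) ≈ 3.12250, f(3.75) ≈ 3.24037, f(4.125) ≈ 3.35410, f(4.5) ≈ 3.46410, f(4.875) ≈ 3.57071, f(5.25) ≈ 3.67423, f(5.625) ≈ 3.77492.
Sum = Δs · [f(3) + f(3.375) + f(3.75) + ...].
Sum ≈ 10.20035.

10.20035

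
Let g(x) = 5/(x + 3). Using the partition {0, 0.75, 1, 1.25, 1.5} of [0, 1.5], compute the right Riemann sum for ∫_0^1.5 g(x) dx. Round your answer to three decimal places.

1.884

Subinterval widths: 0.75, 0.25, 0.25, 0.25.
Right endpoints: 0.75, 1, 1.25, 1.5.
g(0.75) = 4/3, g(1) = 1.25, g(1.25) = 20/17, g(1.5) = 10/9.
Sum = Σ Δx_i · g(x_i).
Sum ≈ 1.884.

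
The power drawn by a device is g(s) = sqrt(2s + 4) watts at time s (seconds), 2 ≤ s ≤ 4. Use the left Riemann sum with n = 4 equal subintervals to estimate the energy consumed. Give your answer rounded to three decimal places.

Δs = (4 − 2)/4 = 0.5.
Left endpoints: 2, 2.5, 3, 3.5.
g(2) ≈ 2.828, g(2.5) ≈ 3.000, g(3) ≈ 3.162, g(3.5) ≈ 3.317.
Sum = Δs · [g(2) + g(2.5) + g(3) + g(3.5)].
Sum ≈ 6.154.

6.154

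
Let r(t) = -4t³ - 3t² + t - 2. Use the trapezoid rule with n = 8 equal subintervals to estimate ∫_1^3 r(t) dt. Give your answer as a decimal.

-106.5625

Δt = (3 − 1)/8 = 0.25.
r(1) = -8, r(1.25) = -13.25, r(1.5) = -20.75, r(1.75) = -30.875, r(2) = -44, r(2.25) = -60.5, r(2.5) = -80.75, r(2.75) = -105.125, r(3) = -134.
T_8 = (Δt/2)·[r(t_0) + 2r(t_1) + ... + 2r(t_{7}) + r(t_8)].
Sum = -106.5625.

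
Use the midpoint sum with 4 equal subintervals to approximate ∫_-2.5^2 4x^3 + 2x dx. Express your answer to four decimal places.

Δx = (2 − (-2.5))/4 = 1.125.
Midpoints: -1.9375, -0.8125, 0.3125, 1.4375.
f(-1.9375) = -33759/1024, f(-0.8125) = -3861/1024, f(0.3125) = 765/1024, f(1.4375) = 15111/1024.
Sum = Δx · [f(-1.9375) + f(-0.8125) + f(0.3125) + f(1.4375)].
Sum ≈ -23.8887.

-23.8887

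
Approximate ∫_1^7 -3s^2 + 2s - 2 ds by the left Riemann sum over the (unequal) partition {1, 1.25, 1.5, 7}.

-33.421875

Subinterval widths: 0.25, 0.25, 5.5.
Left endpoints: 1, 1.25, 1.5.
f(1) = -3, f(1.25) = -4.1875, f(1.5) = -5.75.
Sum = Σ Δs_i · f(s_i).
Sum = -33.421875.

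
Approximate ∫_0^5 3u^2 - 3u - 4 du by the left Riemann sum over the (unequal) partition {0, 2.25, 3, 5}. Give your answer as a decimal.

Subinterval widths: 2.25, 0.75, 2.
Left endpoints: 0, 2.25, 3.
f(0) = -4, f(2.25) = 4.4375, f(3) = 14.
Sum = Σ Δu_i · f(u_i).
Sum = 22.328125.

22.328125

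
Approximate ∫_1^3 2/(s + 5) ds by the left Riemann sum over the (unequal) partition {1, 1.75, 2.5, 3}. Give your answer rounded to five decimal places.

Subinterval widths: 0.75, 0.75, 0.5.
Left endpoints: 1, 1.75, 2.5.
f(1) = 1/3, f(1.75) = 8/27, f(2.5) = 4/15.
Sum = Σ Δs_i · f(s_i).
Sum ≈ 0.60556.

0.60556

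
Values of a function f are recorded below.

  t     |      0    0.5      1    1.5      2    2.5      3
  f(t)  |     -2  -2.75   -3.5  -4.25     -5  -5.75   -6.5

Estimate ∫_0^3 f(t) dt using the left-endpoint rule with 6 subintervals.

Δt = 0.5.
Sum = 0.5·[(-2) + (-2.75) + (-3.5) + (-4.25) + (-5) + (-5.75)] = -11.625.

-11.625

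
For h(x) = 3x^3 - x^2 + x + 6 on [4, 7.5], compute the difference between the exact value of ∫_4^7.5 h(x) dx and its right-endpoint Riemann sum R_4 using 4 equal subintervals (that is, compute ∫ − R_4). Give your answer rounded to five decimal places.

Exact integral: ∫_4^7.5 h(x) dx ≈ 2102.8802083.
R_4 ≈ 2579.1787109.
Error ≈ 2102.8802083 − 2579.1787109 ≈ -476.29850.

-476.29850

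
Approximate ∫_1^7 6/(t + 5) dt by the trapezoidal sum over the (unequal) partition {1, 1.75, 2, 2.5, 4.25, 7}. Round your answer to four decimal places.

4.1878

Subinterval widths: 0.75, 0.25, 0.5, 1.75, 2.75.
f(1) = 1, f(1.75) = 8/9, f(2) = 6/7, f(2.5) = 0.8, f(4.25) = 24/37, f(7) = 0.5.
On each subinterval the trapezoid contributes (Δt_i/2)·[f(t_{i-1}) + f(t_i)].
Sum ≈ 4.1878.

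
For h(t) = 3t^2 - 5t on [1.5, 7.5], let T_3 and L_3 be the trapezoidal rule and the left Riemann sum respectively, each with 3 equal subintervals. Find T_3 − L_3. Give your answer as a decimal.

T_3 = 295.5.
L_3 = 163.5.
T_3 − L_3 = 132.

132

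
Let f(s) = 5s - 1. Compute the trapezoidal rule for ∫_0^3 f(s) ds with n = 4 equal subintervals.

19.5

Δs = (3 − 0)/4 = 0.75.
f(0) = -1, f(0.75) = 2.75, f(1.5) = 6.5, f(2.25) = 10.25, f(3) = 14.
T_4 = (Δs/2)·[f(s_0) + 2f(s_1) + 2f(s_2) + 2f(s_3) + f(s_4)].
Sum = 19.5.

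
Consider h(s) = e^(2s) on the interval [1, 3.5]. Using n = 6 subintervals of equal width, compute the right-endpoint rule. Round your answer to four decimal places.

Δs = (3.5 − 1)/6 = 5/12.
Right endpoints: 17/12, 11/6, 2.25, 8/3, 37/12, 3.5.
h(17/12) ≈ 17.0020, h(11/6) ≈ 39.1213, h(2.25) ≈ 90.0171, h(8/3) ≈ 207.1272, h(37/12) ≈ 476.5948, h(3.5) ≈ 1096.6332.
Sum = Δs · [h(17/12) + h(11/6) + h(2.25) + ...].
Sum ≈ 802.7065.

802.7065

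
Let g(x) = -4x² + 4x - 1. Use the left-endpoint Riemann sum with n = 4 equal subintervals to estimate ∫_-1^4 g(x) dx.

-41.875

Δx = (4 − (-1))/4 = 1.25.
Left endpoints: -1, 0.25, 1.5, 2.75.
g(-1) = -9, g(0.25) = -0.25, g(1.5) = -4, g(2.75) = -20.25.
Sum = Δx · [g(-1) + g(0.25) + g(1.5) + g(2.75)].
Sum = -41.875.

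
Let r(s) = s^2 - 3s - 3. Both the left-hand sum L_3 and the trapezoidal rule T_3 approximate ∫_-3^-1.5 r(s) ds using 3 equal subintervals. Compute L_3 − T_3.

2.8125

L_3 = 16.375.
T_3 = 13.5625.
L_3 − T_3 = 2.8125.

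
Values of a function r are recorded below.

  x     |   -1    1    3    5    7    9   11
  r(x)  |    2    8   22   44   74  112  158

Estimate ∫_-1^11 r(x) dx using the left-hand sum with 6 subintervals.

Δx = 2.
Sum = 2·[2 + 8 + 22 + 44 + 74 + 112] = 524.

524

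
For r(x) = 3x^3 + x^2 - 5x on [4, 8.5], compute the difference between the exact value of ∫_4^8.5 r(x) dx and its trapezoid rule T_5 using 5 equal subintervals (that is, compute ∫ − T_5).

Exact integral: ∫_4^8.5 r(x) dx = 3765.796875.
T_5 = 3800.57625.
Error = 3765.796875 − 3800.57625 = -34.779375.

-34.779375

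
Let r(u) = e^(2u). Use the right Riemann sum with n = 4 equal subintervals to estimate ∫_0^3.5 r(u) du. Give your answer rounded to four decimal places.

1160.3108

Δu = (3.5 − 0)/4 = 0.875.
Right endpoints: 0.875, 1.75, 2.625, 3.5.
r(0.875) ≈ 5.7546, r(1.75) ≈ 33.1155, r(2.625) ≈ 190.5663, r(3.5) ≈ 1096.6332.
Sum = Δu · [r(0.875) + r(1.75) + r(2.625) + r(3.5)].
Sum ≈ 1160.3108.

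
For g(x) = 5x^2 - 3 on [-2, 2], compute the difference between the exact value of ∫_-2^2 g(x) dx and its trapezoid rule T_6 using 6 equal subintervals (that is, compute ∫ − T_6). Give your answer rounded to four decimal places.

Exact integral: ∫_-2^2 g(x) dx ≈ 14.666667.
T_6 ≈ 16.148148.
Error ≈ 14.666667 − 16.148148 ≈ -1.4815.

-1.4815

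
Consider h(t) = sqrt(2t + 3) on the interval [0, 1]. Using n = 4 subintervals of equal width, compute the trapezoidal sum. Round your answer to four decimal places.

1.9941

Δt = (1 − 0)/4 = 0.25.
h(0) ≈ 1.7321, h(0.25) ≈ 1.8708, h(0.5) ≈ 2.0000, h(0.75) ≈ 2.1213, h(1) ≈ 2.2361.
T_4 = (Δt/2)·[h(t_0) + 2h(t_1) + 2h(t_2) + 2h(t_3) + h(t_4)].
Sum ≈ 1.9941.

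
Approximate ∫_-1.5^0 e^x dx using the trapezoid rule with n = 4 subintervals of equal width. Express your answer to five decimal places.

0.78595

Δx = (0 − (-1.5))/4 = 0.375.
f(-1.5) ≈ 0.22313, f(-1.125) ≈ 0.32465, f(-0.75) ≈ 0.47237, f(-0.375) ≈ 0.68729, f(0) ≈ 1.00000.
T_4 = (Δx/2)·[f(x_0) + 2f(x_1) + 2f(x_2) + 2f(x_3) + f(x_4)].
Sum ≈ 0.78595.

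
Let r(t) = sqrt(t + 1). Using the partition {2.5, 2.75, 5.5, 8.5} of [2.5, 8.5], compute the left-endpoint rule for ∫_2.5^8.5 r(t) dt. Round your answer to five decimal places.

Subinterval widths: 0.25, 2.75, 3.
Left endpoints: 2.5, 2.75, 5.5.
r(2.5) ≈ 1.87083, r(2.75) ≈ 1.93649, r(5.5) ≈ 2.54951.
Sum = Σ Δt_i · r(t_i).
Sum ≈ 13.44159.

13.44159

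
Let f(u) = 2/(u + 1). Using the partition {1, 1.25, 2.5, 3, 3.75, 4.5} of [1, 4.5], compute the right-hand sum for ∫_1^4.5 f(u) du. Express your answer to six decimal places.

1.775025

Subinterval widths: 0.25, 1.25, 0.5, 0.75, 0.75.
Right endpoints: 1.25, 2.5, 3, 3.75, 4.5.
f(1.25) = 8/9, f(2.5) = 4/7, f(3) = 0.5, f(3.75) = 8/19, f(4.5) = 4/11.
Sum = Σ Δu_i · f(u_i).
Sum ≈ 1.775025.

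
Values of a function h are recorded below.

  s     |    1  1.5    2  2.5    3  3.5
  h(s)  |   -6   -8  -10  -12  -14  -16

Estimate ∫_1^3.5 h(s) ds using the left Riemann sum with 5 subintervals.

-25

Δs = 0.5.
Sum = 0.5·[(-6) + (-8) + (-10) + (-12) + (-14)] = -25.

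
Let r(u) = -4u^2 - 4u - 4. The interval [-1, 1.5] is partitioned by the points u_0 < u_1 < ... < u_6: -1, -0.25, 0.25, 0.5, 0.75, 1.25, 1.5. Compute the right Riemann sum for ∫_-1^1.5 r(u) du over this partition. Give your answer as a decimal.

Subinterval widths: 0.75, 0.5, 0.25, 0.25, 0.5, 0.25.
Right endpoints: -0.25, 0.25, 0.5, 0.75, 1.25, 1.5.
r(-0.25) = -3.25, r(0.25) = -5.25, r(0.5) = -7, r(0.75) = -9.25, r(1.25) = -15.25, r(1.5) = -19.
Sum = Σ Δu_i · r(u_i).
Sum = -21.5.

-21.5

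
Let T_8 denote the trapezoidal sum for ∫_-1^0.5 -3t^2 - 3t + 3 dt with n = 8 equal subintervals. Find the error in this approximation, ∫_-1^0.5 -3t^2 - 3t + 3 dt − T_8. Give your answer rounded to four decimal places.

0.0264

Exact integral: ∫_-1^0.5 f(t) dt = 4.5.
T_8 ≈ 4.473633.
Error ≈ 4.5 − 4.473633 ≈ 0.0264.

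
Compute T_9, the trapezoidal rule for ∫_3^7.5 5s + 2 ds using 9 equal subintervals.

127.125

Δs = (7.5 − 3)/9 = 0.5.
f(3) = 17, f(3.5) = 19.5, f(4) = 22, f(4.5) = 24.5, f(5) = 27, f(5.5) = 29.5, f(6) = 32, f(6.5) = 34.5, f(7) = 37, f(7.5) = 39.5.
T_9 = (Δs/2)·[f(s_0) + 2f(s_1) + ... + 2f(s_{8}) + f(s_9)].
Sum = 127.125.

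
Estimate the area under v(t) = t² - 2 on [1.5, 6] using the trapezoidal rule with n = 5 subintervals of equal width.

62.4825

Δt = (6 − 1.5)/5 = 0.9.
v(1.5) = 0.25, v(2.4) = 3.76, v(3.3) = 8.89, v(4.2) = 15.64, v(5.1) = 24.01, v(6) = 34.
T_5 = (Δt/2)·[v(t_0) + 2v(t_1) + ... + 2v(t_{4}) + v(t_5)].
Sum = 62.4825.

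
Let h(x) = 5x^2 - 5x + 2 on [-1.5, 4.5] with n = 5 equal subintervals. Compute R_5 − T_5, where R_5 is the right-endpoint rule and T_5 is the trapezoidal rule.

36

R_5 = 167.7.
T_5 = 131.7.
R_5 − T_5 = 36.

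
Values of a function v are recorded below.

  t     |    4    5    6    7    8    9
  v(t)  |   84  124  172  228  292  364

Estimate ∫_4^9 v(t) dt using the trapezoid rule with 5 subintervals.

1040

Δt = 1.
T_5 = (1/2)·[84 + 2·124 + 2·172 + 2·228 + 2·292 + 364] = 1040.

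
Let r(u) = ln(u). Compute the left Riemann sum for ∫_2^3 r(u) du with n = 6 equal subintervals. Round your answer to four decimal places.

0.8754

Δu = (3 − 2)/6 = 1/6.
Left endpoints: 2, 13/6, 7/3, 2.5, 8/3, 17/6.
r(2) ≈ 0.6931, r(13/6) ≈ 0.7732, r(7/3) ≈ 0.8473, r(2.5) ≈ 0.9163, r(8/3) ≈ 0.9808, r(17/6) ≈ 1.0415.
Sum = Δu · [r(2) + r(13/6) + r(7/3) + ...].
Sum ≈ 0.8754.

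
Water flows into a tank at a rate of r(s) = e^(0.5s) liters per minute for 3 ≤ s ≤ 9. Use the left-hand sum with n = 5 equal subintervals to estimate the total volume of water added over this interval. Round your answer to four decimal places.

124.8512

Δs = (9 − 3)/5 = 1.2.
Left endpoints: 3, 4.2, 5.4, 6.6, 7.8.
r(3) ≈ 4.4817, r(4.2) ≈ 8.1662, r(5.4) ≈ 14.8797, r(6.6) ≈ 27.1126, r(7.8) ≈ 49.4024.
Sum = Δs · [r(3) + r(4.2) + r(5.4) + r(6.6) + r(7.8)].
Sum ≈ 124.8512.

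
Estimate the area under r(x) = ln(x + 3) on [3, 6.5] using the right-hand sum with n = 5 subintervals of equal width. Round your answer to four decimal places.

Δx = (6.5 − 3)/5 = 0.7.
Right endpoints: 3.7, 4.4, 5.1, 5.8, 6.5.
r(3.7) ≈ 1.9021, r(4.4) ≈ 2.0015, r(5.1) ≈ 2.0919, r(5.8) ≈ 2.1748, r(6.5) ≈ 2.2513.
Sum = Δx · [r(3.7) + r(4.4) + r(5.1) + r(5.8) + r(6.5)].
Sum ≈ 7.2950.

7.2950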